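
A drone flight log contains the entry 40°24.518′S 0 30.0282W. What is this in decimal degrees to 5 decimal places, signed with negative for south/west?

-40.40863, -0.50047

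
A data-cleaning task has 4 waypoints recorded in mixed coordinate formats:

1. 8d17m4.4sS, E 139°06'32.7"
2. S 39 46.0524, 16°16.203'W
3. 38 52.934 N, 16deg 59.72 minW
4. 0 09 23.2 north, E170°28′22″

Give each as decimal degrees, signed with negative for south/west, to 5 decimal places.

1. -8.28456, 139.10908
2. -39.76754, -16.27005
3. 38.88223, -16.99533
4. 0.15644, 170.47278

Point 1:
  Latitude: 8° + 17/60 + 4.4/3600 = 8 + 0.283333 + 0.001222 = 8.284556
  S → negative
  Lon: 6′ + 32.7″ = 6.54500′; 139 + 6.54500/60 = 139.109083
  E → positive
Point 2:
  Lat: 46.0524′ = 0.767540°; total 39.767540
  hemisphere S, so the sign is −
  Lon: 16 + 16.203/60 = 16.270050
  W ⇒ negate
Point 3:
  Lat: 52.934′ = 0.882233°; total 38.882233
  N → positive
  λ: 59.72′ = 0.995333°; total 16.995333
  W → negative
Point 4:
  Latitude: 0 + 9/60 + 23.2/3600 = 0.156444
  N → positive
  Lon: 170° + 28/60 + 22/3600 = 170 + 0.466667 + 0.006111 = 170.472778
  E ⇒ keep positive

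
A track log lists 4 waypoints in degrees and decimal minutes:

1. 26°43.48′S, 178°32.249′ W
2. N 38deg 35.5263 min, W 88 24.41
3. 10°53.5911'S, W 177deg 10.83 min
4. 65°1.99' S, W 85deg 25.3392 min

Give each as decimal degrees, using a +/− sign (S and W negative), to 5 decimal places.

1. -26.72467, -178.53748
2. 38.59211, -88.40683
3. -10.89319, -177.18050
4. -65.03317, -85.42232

Point 1:
  Latitude: 26 + 43.48/60 = 26.724667
  hemisphere S, so the sign is −
  Lon: 178 + 32.249/60 = 178.537483
  W → negative
Point 2:
  φ: 35.5263′ = 0.592105°; total 38.592105
  N → positive
  Longitude: 24.41′ = 0.406833°; total 88.406833
  W → negative
Point 3:
  Latitude: 10 + 53.5911/60 = 10.893185
  S ⇒ negate
  λ: 177 + 10.83/60 = 177.180500
  hemisphere W, so the sign is −
Point 4:
  Latitude: 65 + 1.99/60 = 65.033167
  hemisphere S, so the sign is −
  Longitude: 85 + 25.3392/60 = 85.422320
  W → negative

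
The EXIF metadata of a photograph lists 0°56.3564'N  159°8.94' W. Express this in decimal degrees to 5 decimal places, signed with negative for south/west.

Lat: 0 + 56.3564/60 = 0.939273
N ⇒ keep positive
λ: 159 + 8.94/60 = 159.149000
W ⇒ negate

0.93927, -159.14900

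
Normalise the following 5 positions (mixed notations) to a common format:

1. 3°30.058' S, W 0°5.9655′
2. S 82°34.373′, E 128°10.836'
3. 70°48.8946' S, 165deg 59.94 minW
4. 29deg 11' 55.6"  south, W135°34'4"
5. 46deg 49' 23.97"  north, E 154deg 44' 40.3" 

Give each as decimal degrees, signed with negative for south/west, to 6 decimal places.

1. -3.500967, -0.099425
2. -82.572883, 128.180600
3. -70.814910, -165.999000
4. -29.198778, -135.567778
5. 46.823325, 154.744528

Point 1:
  Lat: 3 + 30.058/60 = 3.5009667
  hemisphere S, so the sign is −
  λ: 5.9655′ = 0.099425°; total 0.0994250
  hemisphere W, so the sign is −
Point 2:
  Lat: 34.373′ = 0.572883°; total 82.5728833
  hemisphere S, so the sign is −
  Longitude: 10.836′ = 0.180600°; total 128.1806000
  E ⇒ keep positive
Point 3:
  φ: 48.8946′ = 0.814910°; total 70.8149100
  S ⇒ negate
  Longitude: 165 + 59.94/60 = 165.9990000
  hemisphere W, so the sign is −
Point 4:
  Latitude: 29 + 11/60 + 55.6/3600 = 29.1987778
  S → negative
  λ: 135 + 34/60 + 4/3600 = 135.5677778
  W → negative
Point 5:
  Lat: 46 + 49/60 + 23.97/3600 = 46.8233250
  N → positive
  Longitude: 154 + 44/60 + 40.3/3600 = 154.7445278
  E → positive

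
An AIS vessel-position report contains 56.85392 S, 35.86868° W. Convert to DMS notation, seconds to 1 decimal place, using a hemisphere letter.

56°51′14.1″ S, 35°52′7.2″ W

φ: whole degrees 56; 51.23520′ → 51′ and 14.112″
Longitude: 0.868680 × 60 = 52.12080′ → 52′, remainder × 60 = 7.248″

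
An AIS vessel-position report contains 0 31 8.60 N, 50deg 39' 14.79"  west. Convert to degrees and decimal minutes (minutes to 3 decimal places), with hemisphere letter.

Lat: 31 + 8.6/60 = 31.14333′
Longitude: seconds/60 = 0.24650; minutes = 39 + 0.24650 = 39.24650

0° 31.143′ N, 50° 39.247′ W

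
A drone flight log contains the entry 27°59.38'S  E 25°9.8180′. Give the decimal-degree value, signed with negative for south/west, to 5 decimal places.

-27.98967, 25.16363

Lat: 59.38′ = 0.989667°; total 27.989667
S ⇒ negate
Lon: 25 + 9.818/60 = 25.163633
E → positive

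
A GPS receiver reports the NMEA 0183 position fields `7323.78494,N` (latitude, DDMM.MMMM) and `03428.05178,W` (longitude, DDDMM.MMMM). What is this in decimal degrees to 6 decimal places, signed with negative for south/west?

Latitude: degrees = first 2 digits = 73, minutes = 23.78494; 73 + 23.78494/60 = 73.3964157
N ⇒ keep positive
Longitude: split at 3 digits → 034° and 28.05178′; 34 + 28.05178/60 = 34.4675297
W → negative

73.396416, -34.467530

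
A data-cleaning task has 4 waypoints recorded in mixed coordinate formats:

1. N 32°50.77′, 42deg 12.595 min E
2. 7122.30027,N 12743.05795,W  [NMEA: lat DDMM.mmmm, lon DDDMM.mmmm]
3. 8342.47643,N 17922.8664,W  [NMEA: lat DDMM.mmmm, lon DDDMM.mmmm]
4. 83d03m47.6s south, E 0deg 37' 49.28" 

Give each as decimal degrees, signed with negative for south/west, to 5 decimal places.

1. 32.84617, 42.20992
2. 71.37167, -127.71763
3. 83.70794, -179.38111
4. -83.06322, 0.63036

Point 1:
  Lat: 50.77′ = 0.846167°; total 32.846167
  N ⇒ keep positive
  Longitude: 12.595′ = 0.209917°; total 42.209917
  E → positive
Point 2:
  φ: degrees = first 2 digits = 71, minutes = 22.30027; 71 + 22.30027/60 = 71.371671
  N → positive
  λ: degrees = first 3 digits = 127, minutes = 43.05795; 127 + 43.05795/60 = 127.717633
  hemisphere W, so the sign is −
Point 3:
  φ: split at 2 digits → 83° and 42.47643′; 83 + 42.47643/60 = 83.707941
  N ⇒ keep positive
  Longitude: split at 3 digits → 179° and 22.8664′; 179 + 22.8664/60 = 179.381107
  W → negative
Point 4:
  Latitude: 83 + 3/60 + 47.6/3600 = 83.063222
  S ⇒ negate
  Lon: 0° + 37/60 + 49.28/3600 = 0 + 0.616667 + 0.013689 = 0.630356
  E ⇒ keep positive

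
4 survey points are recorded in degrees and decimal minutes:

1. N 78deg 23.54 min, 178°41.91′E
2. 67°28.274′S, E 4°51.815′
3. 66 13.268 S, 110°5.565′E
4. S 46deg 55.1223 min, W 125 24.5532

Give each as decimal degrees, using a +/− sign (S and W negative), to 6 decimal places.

Point 1:
  Latitude: 23.54′ = 0.392333°; total 78.3923333
  N ⇒ keep positive
  λ: 41.91′ = 0.698500°; total 178.6985000
  E → positive
Point 2:
  Latitude: 67 + 28.274/60 = 67.4712333
  hemisphere S, so the sign is −
  Lon: 4 + 51.815/60 = 4.8635833
  E → positive
Point 3:
  φ: 13.268′ = 0.221133°; total 66.2211333
  hemisphere S, so the sign is −
  Lon: 5.565′ = 0.092750°; total 110.0927500
  E ⇒ keep positive
Point 4:
  Lat: 55.1223′ = 0.918705°; total 46.9187050
  hemisphere S, so the sign is −
  Lon: 24.5532′ = 0.409220°; total 125.4092200
  hemisphere W, so the sign is −

1. 78.392333, 178.698500
2. -67.471233, 4.863583
3. -66.221133, 110.092750
4. -46.918705, -125.409220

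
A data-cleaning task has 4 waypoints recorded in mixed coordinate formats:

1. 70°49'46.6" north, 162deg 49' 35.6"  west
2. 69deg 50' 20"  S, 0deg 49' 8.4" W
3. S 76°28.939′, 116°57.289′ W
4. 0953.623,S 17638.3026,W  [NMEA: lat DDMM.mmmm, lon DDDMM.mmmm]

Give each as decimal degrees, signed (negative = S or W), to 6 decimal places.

1. 70.829611, -162.826556
2. -69.838889, -0.819000
3. -76.482317, -116.954817
4. -9.893717, -176.638377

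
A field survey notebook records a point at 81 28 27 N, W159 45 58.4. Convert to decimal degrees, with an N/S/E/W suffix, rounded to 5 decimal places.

81.47417° N, 159.76622° W

Lat: 81 + 28/60 + 27/3600 = 81.474167
λ: 45′ + 58.4″ = 45.97333′; 159 + 45.97333/60 = 159.766222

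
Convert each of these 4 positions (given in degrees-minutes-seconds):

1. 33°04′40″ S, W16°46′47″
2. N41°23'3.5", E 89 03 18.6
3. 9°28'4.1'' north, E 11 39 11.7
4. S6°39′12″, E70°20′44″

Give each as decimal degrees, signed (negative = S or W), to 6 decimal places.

Point 1:
  Latitude: 33 + 4/60 + 40/3600 = 33.0777778
  S → negative
  Longitude: 46′ + 47″ = 46.78333′; 16 + 46.78333/60 = 16.7797222
  hemisphere W, so the sign is −
Point 2:
  φ: 41° + 23/60 + 3.5/3600 = 41 + 0.383333 + 0.000972 = 41.3843056
  N ⇒ keep positive
  λ: 89° + 3/60 + 18.6/3600 = 89 + 0.050000 + 0.005167 = 89.0551667
  E ⇒ keep positive
Point 3:
  Lat: 9 + 28/60 + 4.1/3600 = 9.4678056
  N ⇒ keep positive
  Longitude: 39′ + 11.7″ = 39.19500′; 11 + 39.19500/60 = 11.6532500
  E → positive
Point 4:
  Lat: 39′ + 12″ = 39.20000′; 6 + 39.20000/60 = 6.6533333
  hemisphere S, so the sign is −
  Longitude: 70° + 20/60 + 44/3600 = 70 + 0.333333 + 0.012222 = 70.3455556
  E → positive

1. -33.077778, -16.779722
2. 41.384306, 89.055167
3. 9.467806, 11.653250
4. -6.653333, 70.345556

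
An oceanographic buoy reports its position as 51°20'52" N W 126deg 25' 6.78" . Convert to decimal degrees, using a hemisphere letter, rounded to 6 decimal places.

51.347778° N, 126.418550° W

Lat: 51 + 20/60 + 52/3600 = 51.3477778
Lon: 126 + 25/60 + 6.78/3600 = 126.4185500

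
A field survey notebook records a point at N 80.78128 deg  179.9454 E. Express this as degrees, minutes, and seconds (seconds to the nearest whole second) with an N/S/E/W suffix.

80°46′53″ N, 179°56′43″ E

Lat: whole degrees 80; 46.87680′ → 46′ and 52.61″
λ: 0.945400 × 60 = 56.72400′ → 56′, remainder × 60 = 43.44″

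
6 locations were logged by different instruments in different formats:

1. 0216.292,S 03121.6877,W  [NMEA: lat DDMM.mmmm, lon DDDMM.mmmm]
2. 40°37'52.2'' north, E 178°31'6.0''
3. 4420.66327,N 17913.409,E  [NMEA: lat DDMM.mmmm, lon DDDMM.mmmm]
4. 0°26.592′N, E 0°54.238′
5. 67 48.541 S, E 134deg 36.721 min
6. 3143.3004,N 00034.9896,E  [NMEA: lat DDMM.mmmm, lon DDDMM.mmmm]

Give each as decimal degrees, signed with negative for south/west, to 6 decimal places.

1. -2.271533, -31.361462
2. 40.631167, 178.518333
3. 44.344388, 179.223483
4. 0.443200, 0.903967
5. -67.809017, 134.612017
6. 31.721673, 0.583160

Point 1:
  Latitude: degrees = first 2 digits = 2, minutes = 16.292; 2 + 16.292/60 = 2.2715333
  hemisphere S, so the sign is −
  Lon: split at 3 digits → 031° and 21.6877′; 31 + 21.6877/60 = 31.3614617
  W ⇒ negate
Point 2:
  φ: 40° + 37/60 + 52.2/3600 = 40 + 0.616667 + 0.014500 = 40.6311667
  N ⇒ keep positive
  λ: 178° + 31/60 + 6/3600 = 178 + 0.516667 + 0.001667 = 178.5183333
  E → positive
Point 3:
  Latitude: split at 2 digits → 44° and 20.66327′; 44 + 20.66327/60 = 44.3443878
  N ⇒ keep positive
  λ: split at 3 digits → 179° and 13.409′; 179 + 13.409/60 = 179.2234833
  E → positive
Point 4:
  Lat: 0 + 26.592/60 = 0.4432000
  N → positive
  Lon: 54.238′ = 0.903967°; total 0.9039667
  E ⇒ keep positive
Point 5:
  φ: 48.541′ = 0.809017°; total 67.8090167
  S → negative
  λ: 36.721′ = 0.612017°; total 134.6120167
  E ⇒ keep positive
Point 6:
  Lat: split at 2 digits → 31° and 43.3004′; 31 + 43.3004/60 = 31.7216733
  N ⇒ keep positive
  Longitude: split at 3 digits → 000° and 34.9896′; 0 + 34.9896/60 = 0.5831600
  E → positive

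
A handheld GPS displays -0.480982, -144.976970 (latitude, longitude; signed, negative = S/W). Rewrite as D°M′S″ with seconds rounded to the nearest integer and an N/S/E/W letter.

Latitude is negative → S; |value| = 0.480982
Latitude: 0.480982° → 28.85892′; 0.85892 × 60 = 51.54″
Longitude is negative → W; |value| = 144.976970
Lon: whole degrees 144; 58.61820′ → 58′ and 37.09″

0°28′52″ S, 144°58′37″ W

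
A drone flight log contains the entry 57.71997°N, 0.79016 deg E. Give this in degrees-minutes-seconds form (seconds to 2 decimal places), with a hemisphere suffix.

57°43′11.89″ N, 0°47′24.58″ E

Lat: 0.719970° → 43.19820′; 0.19820 × 60 = 11.8920″
Longitude: whole degrees 0; 47.40960′ → 47′ and 24.5760″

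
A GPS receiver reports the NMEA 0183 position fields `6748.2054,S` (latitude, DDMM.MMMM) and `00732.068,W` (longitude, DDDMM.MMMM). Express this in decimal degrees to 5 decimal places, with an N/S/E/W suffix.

Lat: split at 2 digits → 67° and 48.2054′; 67 + 48.2054/60 = 67.803423
Longitude: degrees = first 3 digits = 7, minutes = 32.068; 7 + 32.068/60 = 7.534467

67.80342° S, 7.53447° W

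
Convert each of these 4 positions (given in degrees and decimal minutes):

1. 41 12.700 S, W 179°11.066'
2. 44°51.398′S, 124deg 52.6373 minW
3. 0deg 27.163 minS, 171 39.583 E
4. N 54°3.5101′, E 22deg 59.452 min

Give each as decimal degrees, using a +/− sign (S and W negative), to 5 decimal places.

1. -41.21167, -179.18443
2. -44.85663, -124.87729
3. -0.45272, 171.65972
4. 54.05850, 22.99087

Point 1:
  Latitude: 41 + 12.7/60 = 41.211667
  S ⇒ negate
  λ: 179 + 11.066/60 = 179.184433
  hemisphere W, so the sign is −
Point 2:
  φ: 51.398′ = 0.856633°; total 44.856633
  S → negative
  Lon: 124 + 52.6373/60 = 124.877288
  hemisphere W, so the sign is −
Point 3:
  φ: 0 + 27.163/60 = 0.452717
  hemisphere S, so the sign is −
  Longitude: 171 + 39.583/60 = 171.659717
  E ⇒ keep positive
Point 4:
  φ: 54 + 3.5101/60 = 54.058502
  N ⇒ keep positive
  Longitude: 22 + 59.452/60 = 22.990867
  E ⇒ keep positive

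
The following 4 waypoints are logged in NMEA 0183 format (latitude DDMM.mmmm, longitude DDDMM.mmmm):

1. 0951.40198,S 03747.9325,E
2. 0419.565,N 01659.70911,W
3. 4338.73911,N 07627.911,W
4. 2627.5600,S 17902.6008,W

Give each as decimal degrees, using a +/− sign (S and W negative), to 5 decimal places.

1. -9.85670, 37.79888
2. 4.32608, -16.99515
3. 43.64565, -76.46518
4. -26.45933, -179.04335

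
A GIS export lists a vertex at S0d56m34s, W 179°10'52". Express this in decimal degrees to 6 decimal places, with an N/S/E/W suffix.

Latitude: 0° + 56/60 + 34/3600 = 0 + 0.933333 + 0.009444 = 0.9427778
λ: 179° + 10/60 + 52/3600 = 179 + 0.166667 + 0.014444 = 179.1811111

0.942778° S, 179.181111° W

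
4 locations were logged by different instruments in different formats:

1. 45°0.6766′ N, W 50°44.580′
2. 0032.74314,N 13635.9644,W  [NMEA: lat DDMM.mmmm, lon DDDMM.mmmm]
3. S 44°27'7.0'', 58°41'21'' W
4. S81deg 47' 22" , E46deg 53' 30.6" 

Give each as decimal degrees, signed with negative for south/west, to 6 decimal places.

1. 45.011277, -50.743000
2. 0.545719, -136.599407
3. -44.451944, -58.689167
4. -81.789444, 46.891833

Point 1:
  Latitude: 45 + 0.6766/60 = 45.0112767
  N ⇒ keep positive
  Lon: 44.58′ = 0.743000°; total 50.7430000
  W ⇒ negate
Point 2:
  Lat: degrees = first 2 digits = 0, minutes = 32.74314; 0 + 32.74314/60 = 0.5457190
  N → positive
  Lon: degrees = first 3 digits = 136, minutes = 35.9644; 136 + 35.9644/60 = 136.5994067
  hemisphere W, so the sign is −
Point 3:
  φ: 44° + 27/60 + 7/3600 = 44 + 0.450000 + 0.001944 = 44.4519444
  S ⇒ negate
  Longitude: 41′ + 21″ = 41.35000′; 58 + 41.35000/60 = 58.6891667
  W → negative
Point 4:
  Lat: 47′ + 22″ = 47.36667′; 81 + 47.36667/60 = 81.7894444
  hemisphere S, so the sign is −
  λ: 46° + 53/60 + 30.6/3600 = 46 + 0.883333 + 0.008500 = 46.8918333
  E ⇒ keep positive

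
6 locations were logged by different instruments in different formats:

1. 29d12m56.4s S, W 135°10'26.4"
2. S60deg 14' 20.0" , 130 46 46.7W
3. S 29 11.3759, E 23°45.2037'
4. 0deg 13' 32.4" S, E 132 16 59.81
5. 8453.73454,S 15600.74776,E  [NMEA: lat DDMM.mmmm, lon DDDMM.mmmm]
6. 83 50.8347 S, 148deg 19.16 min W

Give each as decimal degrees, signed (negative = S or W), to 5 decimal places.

1. -29.21567, -135.17400
2. -60.23889, -130.77964
3. -29.18960, 23.75340
4. -0.22567, 132.28328
5. -84.89558, 156.01246
6. -83.84725, -148.31933

Point 1:
  Lat: 29° + 12/60 + 56.4/3600 = 29 + 0.200000 + 0.015667 = 29.215667
  S → negative
  λ: 135° + 10/60 + 26.4/3600 = 135 + 0.166667 + 0.007333 = 135.174000
  hemisphere W, so the sign is −
Point 2:
  Latitude: 60 + 14/60 + 20/3600 = 60.238889
  S ⇒ negate
  Longitude: 46′ + 46.7″ = 46.77833′; 130 + 46.77833/60 = 130.779639
  W ⇒ negate
Point 3:
  Latitude: 29 + 11.3759/60 = 29.189598
  S → negative
  λ: 45.2037′ = 0.753395°; total 23.753395
  E → positive
Point 4:
  Latitude: 0° + 13/60 + 32.4/3600 = 0 + 0.216667 + 0.009000 = 0.225667
  S ⇒ negate
  λ: 132 + 16/60 + 59.81/3600 = 132.283281
  E → positive
Point 5:
  Latitude: split at 2 digits → 84° and 53.73454′; 84 + 53.73454/60 = 84.895576
  S ⇒ negate
  Lon: degrees = first 3 digits = 156, minutes = 0.74776; 156 + 0.74776/60 = 156.012463
  E ⇒ keep positive
Point 6:
  φ: 83 + 50.8347/60 = 83.847245
  S → negative
  Longitude: 19.16′ = 0.319333°; total 148.319333
  hemisphere W, so the sign is −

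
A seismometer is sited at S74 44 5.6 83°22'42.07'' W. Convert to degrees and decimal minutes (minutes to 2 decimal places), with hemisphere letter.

74° 44.09′ S, 83° 22.70′ W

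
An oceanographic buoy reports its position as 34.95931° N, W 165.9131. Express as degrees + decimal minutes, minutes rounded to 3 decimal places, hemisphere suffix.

Latitude: 34° + 0.959310 × 60 = 34° 57.55860′
Lon: 165° + 0.913100 × 60 = 165° 54.78600′

34° 57.559′ N, 165° 54.786′ W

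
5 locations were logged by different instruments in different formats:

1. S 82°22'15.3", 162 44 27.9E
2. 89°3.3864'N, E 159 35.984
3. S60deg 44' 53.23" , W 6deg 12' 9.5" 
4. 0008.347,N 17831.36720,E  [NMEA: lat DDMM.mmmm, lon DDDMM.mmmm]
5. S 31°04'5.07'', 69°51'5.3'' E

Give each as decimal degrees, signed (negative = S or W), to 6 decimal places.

1. -82.370917, 162.741083
2. 89.056440, 159.599733
3. -60.748119, -6.202639
4. 0.139117, 178.522787
5. -31.068075, 69.851472

Point 1:
  Latitude: 82° + 22/60 + 15.3/3600 = 82 + 0.366667 + 0.004250 = 82.3709167
  S → negative
  λ: 162 + 44/60 + 27.9/3600 = 162.7410833
  E ⇒ keep positive
Point 2:
  Latitude: 89 + 3.3864/60 = 89.0564400
  N → positive
  Lon: 159 + 35.984/60 = 159.5997333
  E ⇒ keep positive
Point 3:
  Lat: 60 + 44/60 + 53.23/3600 = 60.7481194
  S → negative
  Lon: 6° + 12/60 + 9.5/3600 = 6 + 0.200000 + 0.002639 = 6.2026389
  hemisphere W, so the sign is −
Point 4:
  φ: split at 2 digits → 00° and 8.347′; 0 + 8.347/60 = 0.1391167
  N ⇒ keep positive
  λ: split at 3 digits → 178° and 31.3672′; 178 + 31.3672/60 = 178.5227867
  E ⇒ keep positive
Point 5:
  Lat: 4′ + 5.07″ = 4.08450′; 31 + 4.08450/60 = 31.0680750
  S → negative
  Lon: 69° + 51/60 + 5.3/3600 = 69 + 0.850000 + 0.001472 = 69.8514722
  E → positive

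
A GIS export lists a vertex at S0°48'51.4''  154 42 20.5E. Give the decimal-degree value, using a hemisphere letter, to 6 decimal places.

0.814278° S, 154.705694° E

Lat: 0° + 48/60 + 51.4/3600 = 0 + 0.800000 + 0.014278 = 0.8142778
λ: 154° + 42/60 + 20.5/3600 = 154 + 0.700000 + 0.005694 = 154.7056944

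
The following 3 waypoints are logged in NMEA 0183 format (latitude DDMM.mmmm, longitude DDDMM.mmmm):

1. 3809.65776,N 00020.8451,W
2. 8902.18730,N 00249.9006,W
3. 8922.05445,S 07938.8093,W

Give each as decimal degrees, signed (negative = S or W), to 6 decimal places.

1. 38.160963, -0.347418
2. 89.036455, -2.831677
3. -89.367574, -79.646822

Point 1:
  φ: split at 2 digits → 38° and 9.65776′; 38 + 9.65776/60 = 38.1609627
  N → positive
  λ: split at 3 digits → 000° and 20.8451′; 0 + 20.8451/60 = 0.3474183
  W ⇒ negate
Point 2:
  φ: degrees = first 2 digits = 89, minutes = 2.1873; 89 + 2.1873/60 = 89.0364550
  N → positive
  Longitude: degrees = first 3 digits = 2, minutes = 49.9006; 2 + 49.9006/60 = 2.8316767
  W → negative
Point 3:
  φ: degrees = first 2 digits = 89, minutes = 22.05445; 89 + 22.05445/60 = 89.3675742
  S → negative
  λ: degrees = first 3 digits = 79, minutes = 38.8093; 79 + 38.8093/60 = 79.6468217
  hemisphere W, so the sign is −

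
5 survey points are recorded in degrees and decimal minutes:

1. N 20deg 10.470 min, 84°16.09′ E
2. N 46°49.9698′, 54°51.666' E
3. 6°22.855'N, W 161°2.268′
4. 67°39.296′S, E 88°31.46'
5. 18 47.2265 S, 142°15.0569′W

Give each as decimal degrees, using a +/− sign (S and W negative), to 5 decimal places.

Point 1:
  φ: 20 + 10.47/60 = 20.174500
  N → positive
  Lon: 16.09′ = 0.268167°; total 84.268167
  E → positive
Point 2:
  Lat: 49.9698′ = 0.832830°; total 46.832830
  N ⇒ keep positive
  Lon: 54 + 51.666/60 = 54.861100
  E → positive
Point 3:
  φ: 6 + 22.855/60 = 6.380917
  N → positive
  λ: 2.268′ = 0.037800°; total 161.037800
  W → negative
Point 4:
  Latitude: 39.296′ = 0.654933°; total 67.654933
  S ⇒ negate
  λ: 88 + 31.46/60 = 88.524333
  E ⇒ keep positive
Point 5:
  φ: 47.2265′ = 0.787108°; total 18.787108
  S → negative
  λ: 15.0569′ = 0.250948°; total 142.250948
  hemisphere W, so the sign is −

1. 20.17450, 84.26817
2. 46.83283, 54.86110
3. 6.38092, -161.03780
4. -67.65493, 88.52433
5. -18.78711, -142.25095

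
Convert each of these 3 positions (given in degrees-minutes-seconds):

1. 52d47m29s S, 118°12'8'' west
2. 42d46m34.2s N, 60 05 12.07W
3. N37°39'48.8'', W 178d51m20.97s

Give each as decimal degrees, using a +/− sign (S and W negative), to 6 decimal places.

Point 1:
  φ: 47′ + 29″ = 47.48333′; 52 + 47.48333/60 = 52.7913889
  hemisphere S, so the sign is −
  Longitude: 118° + 12/60 + 8/3600 = 118 + 0.200000 + 0.002222 = 118.2022222
  hemisphere W, so the sign is −
Point 2:
  Latitude: 42 + 46/60 + 34.2/3600 = 42.7761667
  N ⇒ keep positive
  Lon: 60 + 5/60 + 12.07/3600 = 60.0866861
  W → negative
Point 3:
  φ: 39′ + 48.8″ = 39.81333′; 37 + 39.81333/60 = 37.6635556
  N ⇒ keep positive
  Lon: 178° + 51/60 + 20.97/3600 = 178 + 0.850000 + 0.005825 = 178.8558250
  W ⇒ negate

1. -52.791389, -118.202222
2. 42.776167, -60.086686
3. 37.663556, -178.855825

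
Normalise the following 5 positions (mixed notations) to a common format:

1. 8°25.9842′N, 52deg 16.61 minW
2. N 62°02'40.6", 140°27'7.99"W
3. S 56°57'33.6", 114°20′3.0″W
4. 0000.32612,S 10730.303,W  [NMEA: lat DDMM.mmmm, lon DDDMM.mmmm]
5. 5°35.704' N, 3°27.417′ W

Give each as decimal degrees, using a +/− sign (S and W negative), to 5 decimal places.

1. 8.43307, -52.27683
2. 62.04461, -140.45222
3. -56.95933, -114.33417
4. -0.00544, -107.50505
5. 5.59507, -3.45695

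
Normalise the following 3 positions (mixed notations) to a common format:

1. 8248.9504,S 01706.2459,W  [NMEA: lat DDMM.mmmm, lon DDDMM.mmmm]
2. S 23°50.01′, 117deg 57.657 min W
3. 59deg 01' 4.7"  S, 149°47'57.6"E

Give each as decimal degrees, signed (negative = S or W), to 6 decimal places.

Point 1:
  Latitude: degrees = first 2 digits = 82, minutes = 48.9504; 82 + 48.9504/60 = 82.8158400
  S ⇒ negate
  Lon: split at 3 digits → 017° and 6.2459′; 17 + 6.2459/60 = 17.1040983
  W ⇒ negate
Point 2:
  Latitude: 23 + 50.01/60 = 23.8335000
  S → negative
  Lon: 117 + 57.657/60 = 117.9609500
  W ⇒ negate
Point 3:
  φ: 59° + 1/60 + 4.7/3600 = 59 + 0.016667 + 0.001306 = 59.0179722
  hemisphere S, so the sign is −
  Longitude: 47′ + 57.6″ = 47.96000′; 149 + 47.96000/60 = 149.7993333
  E → positive

1. -82.815840, -17.104098
2. -23.833500, -117.960950
3. -59.017972, 149.799333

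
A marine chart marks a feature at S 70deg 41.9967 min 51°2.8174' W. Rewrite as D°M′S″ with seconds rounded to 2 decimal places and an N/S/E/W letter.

70°41′59.80″ S, 51°02′49.04″ W

φ: fractional minutes 0.99670 × 60 = 59.8020″
Lon: 2.81740′ → 2′ and 0.81740 × 60 = 49.0440″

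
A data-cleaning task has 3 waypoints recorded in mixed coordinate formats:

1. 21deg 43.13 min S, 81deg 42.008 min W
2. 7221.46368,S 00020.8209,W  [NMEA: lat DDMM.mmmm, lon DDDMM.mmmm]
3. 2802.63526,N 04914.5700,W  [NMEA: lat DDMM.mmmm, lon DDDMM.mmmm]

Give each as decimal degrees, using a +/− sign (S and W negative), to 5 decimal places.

Point 1:
  Lat: 21 + 43.13/60 = 21.718833
  S ⇒ negate
  Longitude: 42.008′ = 0.700133°; total 81.700133
  hemisphere W, so the sign is −
Point 2:
  φ: degrees = first 2 digits = 72, minutes = 21.46368; 72 + 21.46368/60 = 72.357728
  hemisphere S, so the sign is −
  λ: split at 3 digits → 000° and 20.8209′; 0 + 20.8209/60 = 0.347015
  hemisphere W, so the sign is −
Point 3:
  φ: degrees = first 2 digits = 28, minutes = 2.63526; 28 + 2.63526/60 = 28.043921
  N → positive
  Lon: degrees = first 3 digits = 49, minutes = 14.57; 49 + 14.57/60 = 49.242833
  W → negative

1. -21.71883, -81.70013
2. -72.35773, -0.34702
3. 28.04392, -49.24283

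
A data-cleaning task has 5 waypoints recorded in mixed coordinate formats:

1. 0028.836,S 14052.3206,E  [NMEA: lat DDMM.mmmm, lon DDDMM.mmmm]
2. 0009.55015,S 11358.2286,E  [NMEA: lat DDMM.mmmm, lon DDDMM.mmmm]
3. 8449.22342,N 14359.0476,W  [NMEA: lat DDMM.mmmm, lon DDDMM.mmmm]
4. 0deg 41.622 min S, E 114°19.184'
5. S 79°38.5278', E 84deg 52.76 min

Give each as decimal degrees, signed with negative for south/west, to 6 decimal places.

Point 1:
  Lat: split at 2 digits → 00° and 28.836′; 0 + 28.836/60 = 0.4806000
  hemisphere S, so the sign is −
  λ: degrees = first 3 digits = 140, minutes = 52.3206; 140 + 52.3206/60 = 140.8720100
  E → positive
Point 2:
  Latitude: split at 2 digits → 00° and 9.55015′; 0 + 9.55015/60 = 0.1591692
  hemisphere S, so the sign is −
  Longitude: degrees = first 3 digits = 113, minutes = 58.2286; 113 + 58.2286/60 = 113.9704767
  E → positive
Point 3:
  φ: degrees = first 2 digits = 84, minutes = 49.22342; 84 + 49.22342/60 = 84.8203903
  N ⇒ keep positive
  λ: degrees = first 3 digits = 143, minutes = 59.0476; 143 + 59.0476/60 = 143.9841267
  W → negative
Point 4:
  φ: 0 + 41.622/60 = 0.6937000
  hemisphere S, so the sign is −
  Longitude: 114 + 19.184/60 = 114.3197333
  E ⇒ keep positive
Point 5:
  φ: 79 + 38.5278/60 = 79.6421300
  hemisphere S, so the sign is −
  Longitude: 52.76′ = 0.879333°; total 84.8793333
  E → positive

1. -0.480600, 140.872010
2. -0.159169, 113.970477
3. 84.820390, -143.984127
4. -0.693700, 114.319733
5. -79.642130, 84.879333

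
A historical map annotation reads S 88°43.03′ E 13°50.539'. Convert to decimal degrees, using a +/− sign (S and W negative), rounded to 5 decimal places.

φ: 88 + 43.03/60 = 88.717167
S → negative
Lon: 50.539′ = 0.842317°; total 13.842317
E → positive

-88.71717, 13.84232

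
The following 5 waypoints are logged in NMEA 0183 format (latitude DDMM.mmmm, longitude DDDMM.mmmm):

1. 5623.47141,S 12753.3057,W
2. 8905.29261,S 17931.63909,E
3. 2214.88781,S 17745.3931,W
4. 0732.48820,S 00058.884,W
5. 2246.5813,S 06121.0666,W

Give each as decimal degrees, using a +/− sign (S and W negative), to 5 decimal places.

Point 1:
  Latitude: split at 2 digits → 56° and 23.47141′; 56 + 23.47141/60 = 56.391190
  S ⇒ negate
  Lon: split at 3 digits → 127° and 53.3057′; 127 + 53.3057/60 = 127.888428
  hemisphere W, so the sign is −
Point 2:
  Latitude: split at 2 digits → 89° and 5.29261′; 89 + 5.29261/60 = 89.088210
  S ⇒ negate
  Lon: degrees = first 3 digits = 179, minutes = 31.63909; 179 + 31.63909/60 = 179.527318
  E ⇒ keep positive
Point 3:
  Lat: degrees = first 2 digits = 22, minutes = 14.88781; 22 + 14.88781/60 = 22.248130
  hemisphere S, so the sign is −
  Lon: split at 3 digits → 177° and 45.3931′; 177 + 45.3931/60 = 177.756552
  W → negative
Point 4:
  Latitude: degrees = first 2 digits = 7, minutes = 32.4882; 7 + 32.4882/60 = 7.541470
  S ⇒ negate
  λ: degrees = first 3 digits = 0, minutes = 58.884; 0 + 58.884/60 = 0.981400
  hemisphere W, so the sign is −
Point 5:
  Lat: degrees = first 2 digits = 22, minutes = 46.5813; 22 + 46.5813/60 = 22.776355
  S → negative
  Lon: degrees = first 3 digits = 61, minutes = 21.0666; 61 + 21.0666/60 = 61.351110
  W ⇒ negate

1. -56.39119, -127.88843
2. -89.08821, 179.52732
3. -22.24813, -177.75655
4. -7.54147, -0.98140
5. -22.77636, -61.35111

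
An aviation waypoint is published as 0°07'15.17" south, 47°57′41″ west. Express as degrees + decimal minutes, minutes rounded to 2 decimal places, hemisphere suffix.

Latitude: 7 + 15.17/60 = 7.2528′
Lon: 57 + 41/60 = 57.6833′

0° 7.25′ S, 47° 57.68′ W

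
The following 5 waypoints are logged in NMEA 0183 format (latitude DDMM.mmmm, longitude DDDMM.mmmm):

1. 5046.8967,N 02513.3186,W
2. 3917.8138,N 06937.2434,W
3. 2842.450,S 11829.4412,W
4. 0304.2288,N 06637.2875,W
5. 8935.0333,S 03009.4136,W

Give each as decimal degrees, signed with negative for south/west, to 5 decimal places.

1. 50.78161, -25.22198
2. 39.29690, -69.62072
3. -28.70750, -118.49069
4. 3.07048, -66.62146
5. -89.58389, -30.15689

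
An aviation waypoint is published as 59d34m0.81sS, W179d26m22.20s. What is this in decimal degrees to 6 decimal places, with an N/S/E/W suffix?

φ: 59 + 34/60 + 0.81/3600 = 59.5668917
λ: 179° + 26/60 + 22.2/3600 = 179 + 0.433333 + 0.006167 = 179.4395000

59.566892° S, 179.439500° W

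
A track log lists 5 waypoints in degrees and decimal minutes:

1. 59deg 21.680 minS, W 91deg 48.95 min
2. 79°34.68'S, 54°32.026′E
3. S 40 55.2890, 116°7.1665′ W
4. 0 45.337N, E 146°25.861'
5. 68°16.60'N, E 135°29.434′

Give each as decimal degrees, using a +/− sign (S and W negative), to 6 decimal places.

Point 1:
  Lat: 59 + 21.68/60 = 59.3613333
  hemisphere S, so the sign is −
  Lon: 91 + 48.95/60 = 91.8158333
  hemisphere W, so the sign is −
Point 2:
  Lat: 79 + 34.68/60 = 79.5780000
  S ⇒ negate
  Lon: 54 + 32.026/60 = 54.5337667
  E ⇒ keep positive
Point 3:
  Lat: 55.289′ = 0.921483°; total 40.9214833
  S ⇒ negate
  λ: 116 + 7.1665/60 = 116.1194417
  W → negative
Point 4:
  Latitude: 45.337′ = 0.755617°; total 0.7556167
  N ⇒ keep positive
  Lon: 25.861′ = 0.431017°; total 146.4310167
  E ⇒ keep positive
Point 5:
  Lat: 16.6′ = 0.276667°; total 68.2766667
  N → positive
  Longitude: 135 + 29.434/60 = 135.4905667
  E → positive

1. -59.361333, -91.815833
2. -79.578000, 54.533767
3. -40.921483, -116.119442
4. 0.755617, 146.431017
5. 68.276667, 135.490567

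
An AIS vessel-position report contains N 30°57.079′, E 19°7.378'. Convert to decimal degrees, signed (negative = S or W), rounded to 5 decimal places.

φ: 57.079′ = 0.951317°; total 30.951317
N ⇒ keep positive
Lon: 19 + 7.378/60 = 19.122967
E ⇒ keep positive

30.95132, 19.12297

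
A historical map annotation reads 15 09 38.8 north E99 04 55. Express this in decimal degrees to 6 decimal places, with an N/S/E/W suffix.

15.160778° N, 99.081944° E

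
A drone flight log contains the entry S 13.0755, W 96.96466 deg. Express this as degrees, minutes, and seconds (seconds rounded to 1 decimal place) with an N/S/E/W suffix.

13°04′31.8″ S, 96°57′52.8″ W

Lat: whole degrees 13; 4.53000′ → 4′ and 31.800″
Longitude: 0.964660 × 60 = 57.87960′ → 57′, remainder × 60 = 52.776″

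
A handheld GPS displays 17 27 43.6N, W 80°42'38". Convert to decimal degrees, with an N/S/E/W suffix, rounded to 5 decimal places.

Lat: 17 + 27/60 + 43.6/3600 = 17.462111
Longitude: 80 + 42/60 + 38/3600 = 80.710556

17.46211° N, 80.71056° W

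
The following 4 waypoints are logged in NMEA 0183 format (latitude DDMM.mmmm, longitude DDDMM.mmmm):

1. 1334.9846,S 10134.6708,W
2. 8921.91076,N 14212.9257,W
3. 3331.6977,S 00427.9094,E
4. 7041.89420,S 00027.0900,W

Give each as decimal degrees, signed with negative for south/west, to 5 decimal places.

1. -13.58308, -101.57785
2. 89.36518, -142.21543
3. -33.52830, 4.46516
4. -70.69824, -0.45150

Point 1:
  φ: split at 2 digits → 13° and 34.9846′; 13 + 34.9846/60 = 13.583077
  S ⇒ negate
  Lon: degrees = first 3 digits = 101, minutes = 34.6708; 101 + 34.6708/60 = 101.577847
  W ⇒ negate
Point 2:
  Latitude: split at 2 digits → 89° and 21.91076′; 89 + 21.91076/60 = 89.365179
  N ⇒ keep positive
  Lon: degrees = first 3 digits = 142, minutes = 12.9257; 142 + 12.9257/60 = 142.215428
  W → negative
Point 3:
  φ: split at 2 digits → 33° and 31.6977′; 33 + 31.6977/60 = 33.528295
  S ⇒ negate
  Longitude: degrees = first 3 digits = 4, minutes = 27.9094; 4 + 27.9094/60 = 4.465157
  E → positive
Point 4:
  Lat: degrees = first 2 digits = 70, minutes = 41.8942; 70 + 41.8942/60 = 70.698237
  S → negative
  Longitude: degrees = first 3 digits = 0, minutes = 27.09; 0 + 27.09/60 = 0.451500
  W ⇒ negate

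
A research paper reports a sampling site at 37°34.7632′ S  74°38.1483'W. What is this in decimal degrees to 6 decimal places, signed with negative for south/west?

φ: 37 + 34.7632/60 = 37.5793867
hemisphere S, so the sign is −
Lon: 74 + 38.1483/60 = 74.6358050
hemisphere W, so the sign is −

-37.579387, -74.635805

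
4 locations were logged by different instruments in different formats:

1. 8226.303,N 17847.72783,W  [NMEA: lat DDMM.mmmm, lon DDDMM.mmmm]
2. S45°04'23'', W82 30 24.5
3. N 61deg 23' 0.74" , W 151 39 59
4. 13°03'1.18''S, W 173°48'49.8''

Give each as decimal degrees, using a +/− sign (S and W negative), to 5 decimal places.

Point 1:
  Latitude: split at 2 digits → 82° and 26.303′; 82 + 26.303/60 = 82.438383
  N → positive
  λ: degrees = first 3 digits = 178, minutes = 47.72783; 178 + 47.72783/60 = 178.795464
  W → negative
Point 2:
  Latitude: 4′ + 23″ = 4.38333′; 45 + 4.38333/60 = 45.073056
  hemisphere S, so the sign is −
  Lon: 30′ + 24.5″ = 30.40833′; 82 + 30.40833/60 = 82.506806
  W ⇒ negate
Point 3:
  Latitude: 23′ + 0.74″ = 23.01233′; 61 + 23.01233/60 = 61.383539
  N ⇒ keep positive
  λ: 151° + 39/60 + 59/3600 = 151 + 0.650000 + 0.016389 = 151.666389
  W ⇒ negate
Point 4:
  Lat: 13° + 3/60 + 1.18/3600 = 13 + 0.050000 + 0.000328 = 13.050328
  hemisphere S, so the sign is −
  Lon: 173° + 48/60 + 49.8/3600 = 173 + 0.800000 + 0.013833 = 173.813833
  hemisphere W, so the sign is −

1. 82.43838, -178.79546
2. -45.07306, -82.50681
3. 61.38354, -151.66639
4. -13.05033, -173.81383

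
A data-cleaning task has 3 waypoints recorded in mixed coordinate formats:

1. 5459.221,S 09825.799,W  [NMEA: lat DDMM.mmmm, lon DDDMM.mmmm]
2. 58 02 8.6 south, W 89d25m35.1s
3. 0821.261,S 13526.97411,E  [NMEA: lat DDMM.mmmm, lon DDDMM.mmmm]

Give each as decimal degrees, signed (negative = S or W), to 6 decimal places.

Point 1:
  Latitude: split at 2 digits → 54° and 59.221′; 54 + 59.221/60 = 54.9870167
  hemisphere S, so the sign is −
  Longitude: split at 3 digits → 098° and 25.799′; 98 + 25.799/60 = 98.4299833
  W ⇒ negate
Point 2:
  φ: 58° + 2/60 + 8.6/3600 = 58 + 0.033333 + 0.002389 = 58.0357222
  S → negative
  Lon: 89 + 25/60 + 35.1/3600 = 89.4264167
  hemisphere W, so the sign is −
Point 3:
  Lat: degrees = first 2 digits = 8, minutes = 21.261; 8 + 21.261/60 = 8.3543500
  hemisphere S, so the sign is −
  Longitude: degrees = first 3 digits = 135, minutes = 26.97411; 135 + 26.97411/60 = 135.4495685
  E → positive

1. -54.987017, -98.429983
2. -58.035722, -89.426417
3. -8.354350, 135.449569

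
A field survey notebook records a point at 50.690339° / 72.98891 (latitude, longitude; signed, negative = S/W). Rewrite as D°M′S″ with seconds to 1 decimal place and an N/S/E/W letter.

Latitude: 0.690339° → 41.42034′; 0.42034 × 60 = 25.220″
λ: 0.988910° → 59.33460′; 0.33460 × 60 = 20.076″

50°41′25.2″ N, 72°59′20.1″ E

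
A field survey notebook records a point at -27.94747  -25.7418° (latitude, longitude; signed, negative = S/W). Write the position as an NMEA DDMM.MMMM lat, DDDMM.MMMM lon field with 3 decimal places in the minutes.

2756.848,S / 02544.508,W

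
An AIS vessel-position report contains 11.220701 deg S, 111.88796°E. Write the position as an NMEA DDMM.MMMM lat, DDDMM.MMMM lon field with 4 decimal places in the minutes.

1113.2421,S / 11153.2776,E

Lat: 11° + 0.220701 × 60 = 11° 13.242060′
Lon: minutes = (111.887960 − 111) × 60 = 53.277600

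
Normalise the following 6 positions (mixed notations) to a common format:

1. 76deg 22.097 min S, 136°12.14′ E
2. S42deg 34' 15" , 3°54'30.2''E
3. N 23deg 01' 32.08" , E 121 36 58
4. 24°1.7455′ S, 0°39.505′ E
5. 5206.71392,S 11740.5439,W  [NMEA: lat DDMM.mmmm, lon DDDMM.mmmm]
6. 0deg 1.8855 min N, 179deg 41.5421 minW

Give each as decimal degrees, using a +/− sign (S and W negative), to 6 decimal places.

1. -76.368283, 136.202333
2. -42.570833, 3.908389
3. 23.025578, 121.616111
4. -24.029092, 0.658417
5. -52.111899, -117.675732
6. 0.031425, -179.692368

Point 1:
  Lat: 22.097′ = 0.368283°; total 76.3682833
  S → negative
  λ: 12.14′ = 0.202333°; total 136.2023333
  E → positive
Point 2:
  φ: 42 + 34/60 + 15/3600 = 42.5708333
  S → negative
  λ: 3 + 54/60 + 30.2/3600 = 3.9083889
  E → positive
Point 3:
  Latitude: 1′ + 32.08″ = 1.53467′; 23 + 1.53467/60 = 23.0255778
  N → positive
  Lon: 121° + 36/60 + 58/3600 = 121 + 0.600000 + 0.016111 = 121.6161111
  E → positive
Point 4:
  Latitude: 1.7455′ = 0.029092°; total 24.0290917
  S → negative
  Lon: 39.505′ = 0.658417°; total 0.6584167
  E → positive
Point 5:
  Lat: split at 2 digits → 52° and 6.71392′; 52 + 6.71392/60 = 52.1118987
  S ⇒ negate
  λ: split at 3 digits → 117° and 40.5439′; 117 + 40.5439/60 = 117.6757317
  W → negative
Point 6:
  Latitude: 0 + 1.8855/60 = 0.0314250
  N ⇒ keep positive
  Longitude: 179 + 41.5421/60 = 179.6923683
  W → negative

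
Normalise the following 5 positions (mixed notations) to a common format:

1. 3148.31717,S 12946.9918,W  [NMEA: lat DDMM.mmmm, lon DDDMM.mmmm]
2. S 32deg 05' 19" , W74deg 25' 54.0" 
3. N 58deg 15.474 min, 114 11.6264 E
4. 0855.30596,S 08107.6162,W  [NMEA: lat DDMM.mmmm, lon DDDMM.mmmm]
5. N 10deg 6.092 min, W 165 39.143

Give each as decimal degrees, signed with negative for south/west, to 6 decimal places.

1. -31.805286, -129.783197
2. -32.088611, -74.431667
3. 58.257900, 114.193773
4. -8.921766, -81.126937
5. 10.101533, -165.652383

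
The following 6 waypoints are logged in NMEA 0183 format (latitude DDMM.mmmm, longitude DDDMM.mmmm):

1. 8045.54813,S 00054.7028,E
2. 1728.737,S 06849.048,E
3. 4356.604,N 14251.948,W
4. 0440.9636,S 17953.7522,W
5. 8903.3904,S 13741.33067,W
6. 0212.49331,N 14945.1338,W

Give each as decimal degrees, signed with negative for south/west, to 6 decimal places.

1. -80.759136, 0.911713
2. -17.478950, 68.817467
3. 43.943400, -142.865800
4. -4.682727, -179.895870
5. -89.056507, -137.688845
6. 2.208222, -149.752230

Point 1:
  Lat: split at 2 digits → 80° and 45.54813′; 80 + 45.54813/60 = 80.7591355
  hemisphere S, so the sign is −
  Lon: degrees = first 3 digits = 0, minutes = 54.7028; 0 + 54.7028/60 = 0.9117133
  E → positive
Point 2:
  Lat: split at 2 digits → 17° and 28.737′; 17 + 28.737/60 = 17.4789500
  S ⇒ negate
  Lon: split at 3 digits → 068° and 49.048′; 68 + 49.048/60 = 68.8174667
  E ⇒ keep positive
Point 3:
  Lat: degrees = first 2 digits = 43, minutes = 56.604; 43 + 56.604/60 = 43.9434000
  N ⇒ keep positive
  Longitude: split at 3 digits → 142° and 51.948′; 142 + 51.948/60 = 142.8658000
  W → negative
Point 4:
  Lat: degrees = first 2 digits = 4, minutes = 40.9636; 4 + 40.9636/60 = 4.6827267
  S → negative
  Longitude: degrees = first 3 digits = 179, minutes = 53.7522; 179 + 53.7522/60 = 179.8958700
  W → negative
Point 5:
  Lat: split at 2 digits → 89° and 3.3904′; 89 + 3.3904/60 = 89.0565067
  hemisphere S, so the sign is −
  Lon: split at 3 digits → 137° and 41.33067′; 137 + 41.33067/60 = 137.6888445
  hemisphere W, so the sign is −
Point 6:
  Lat: split at 2 digits → 02° and 12.49331′; 2 + 12.49331/60 = 2.2082218
  N ⇒ keep positive
  Lon: split at 3 digits → 149° and 45.1338′; 149 + 45.1338/60 = 149.7522300
  hemisphere W, so the sign is −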